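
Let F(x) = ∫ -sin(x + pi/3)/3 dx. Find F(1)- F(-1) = -sqrt(3)*sin(1)/3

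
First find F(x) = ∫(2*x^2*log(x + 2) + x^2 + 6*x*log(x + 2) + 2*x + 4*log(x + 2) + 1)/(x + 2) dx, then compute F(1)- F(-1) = 4*log(3)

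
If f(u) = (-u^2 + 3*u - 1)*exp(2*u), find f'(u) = -2*u^2*exp(2*u) + 4*u*exp(2*u) + exp(2*u)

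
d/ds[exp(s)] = exp(s)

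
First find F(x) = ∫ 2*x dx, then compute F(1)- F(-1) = 0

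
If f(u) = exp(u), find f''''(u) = exp(u)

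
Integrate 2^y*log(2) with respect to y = 2^y + C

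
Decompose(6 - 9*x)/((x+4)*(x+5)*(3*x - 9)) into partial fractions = 17/(8*(x + 5)) - 2/(x + 4) - 1/(8*(x - 3))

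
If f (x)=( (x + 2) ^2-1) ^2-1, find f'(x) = 4*x^3 + 24*x^2 + 44*x + 24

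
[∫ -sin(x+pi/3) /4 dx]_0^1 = -1/8 + cos(1 + pi/3)/4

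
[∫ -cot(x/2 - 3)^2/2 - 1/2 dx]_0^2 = cot(3) - cot(2)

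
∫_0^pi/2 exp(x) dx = -1 + exp(pi/2)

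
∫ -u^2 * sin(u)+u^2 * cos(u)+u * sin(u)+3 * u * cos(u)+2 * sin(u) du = sqrt(2)*(u^2 + u - 1)*sin(u + pi/4) + C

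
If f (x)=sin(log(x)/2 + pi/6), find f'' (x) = (-sin(log(x)/2 + pi/6) - 2*cos(log(x)/2 + pi/6))/(4*x^2)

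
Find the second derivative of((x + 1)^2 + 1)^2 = 12*x^2 + 24*x + 16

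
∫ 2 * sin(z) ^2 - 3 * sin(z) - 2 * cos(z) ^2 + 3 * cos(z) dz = -sin(2*z) + 3*sqrt(2)*sin(z + pi/4) + C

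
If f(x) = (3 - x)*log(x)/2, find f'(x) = (-x*log(x) - x + 3)/(2*x)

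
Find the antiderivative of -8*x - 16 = -4*x^2 - 16*x + C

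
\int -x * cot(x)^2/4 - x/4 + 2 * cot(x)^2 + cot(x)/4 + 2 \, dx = (x/4 - 2)*cot(x) + C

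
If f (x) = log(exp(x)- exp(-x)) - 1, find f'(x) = (exp(2*x) + 1)/(exp(2*x) - 1)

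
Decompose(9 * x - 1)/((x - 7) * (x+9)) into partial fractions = 41/(8*(x + 9)) + 31/(8*(x - 7))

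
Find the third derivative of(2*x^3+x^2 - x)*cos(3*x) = 54*x^3*sin(3*x) + 27*x^2*sin(3*x) - 162*x^2*cos(3*x) - 135*x*sin(3*x) - 54*x*cos(3*x) - 18*sin(3*x) + 39*cos(3*x)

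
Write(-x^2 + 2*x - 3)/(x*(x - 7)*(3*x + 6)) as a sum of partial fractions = -11/(54*(x + 2)) - 38/(189*(x - 7)) + 1/(14*x)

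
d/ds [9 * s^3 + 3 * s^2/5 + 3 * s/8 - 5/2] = 27*s^2 + 6*s/5 + 3/8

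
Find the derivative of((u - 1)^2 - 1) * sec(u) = (u^2*sin(u)/cos(u) - 2*u*sin(u)/cos(u) + 2*u - 2)/cos(u)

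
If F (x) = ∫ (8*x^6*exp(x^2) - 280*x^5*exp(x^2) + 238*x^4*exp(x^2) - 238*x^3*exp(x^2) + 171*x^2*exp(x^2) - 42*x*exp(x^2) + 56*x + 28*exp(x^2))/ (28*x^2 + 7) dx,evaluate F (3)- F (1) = -190*exp(9)/7 - 8*E/7 - log(5) + log(37)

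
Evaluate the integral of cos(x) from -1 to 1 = 2*sin(1)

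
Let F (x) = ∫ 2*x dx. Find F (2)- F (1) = 3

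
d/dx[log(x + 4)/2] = 1/(2*x + 8)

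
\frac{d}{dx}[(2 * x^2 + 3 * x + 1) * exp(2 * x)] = 4*x^2*exp(2*x) + 10*x*exp(2*x) + 5*exp(2*x)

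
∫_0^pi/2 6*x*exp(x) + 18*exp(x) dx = -12 + 3*(pi + 4)*exp(pi/2)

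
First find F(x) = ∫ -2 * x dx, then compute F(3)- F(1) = -8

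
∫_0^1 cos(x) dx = sin(1)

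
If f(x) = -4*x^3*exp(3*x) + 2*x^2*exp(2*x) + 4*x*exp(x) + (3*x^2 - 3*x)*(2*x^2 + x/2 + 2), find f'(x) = -12*x^3*exp(3*x) + 24*x^3 - 12*x^2*exp(3*x) + 4*x^2*exp(2*x) - 27*x^2/2 + 4*x*exp(2*x) + 4*x*exp(x) + 9*x + 4*exp(x) - 6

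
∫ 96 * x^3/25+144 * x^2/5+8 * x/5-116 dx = 24*x^4/25 + 48*x^3/5 + 4*x^2/5 - 116*x + C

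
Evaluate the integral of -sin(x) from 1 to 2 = -cos(1) + cos(2)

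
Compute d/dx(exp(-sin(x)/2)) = -exp(-sin(x)/2)*cos(x)/2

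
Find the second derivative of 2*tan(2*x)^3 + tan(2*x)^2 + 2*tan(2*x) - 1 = 96*tan(2*x)^5 + 24*tan(2*x)^4 + 160*tan(2*x)^3 + 32*tan(2*x)^2 + 64*tan(2*x) + 8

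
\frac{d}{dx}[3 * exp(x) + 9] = 3*exp(x)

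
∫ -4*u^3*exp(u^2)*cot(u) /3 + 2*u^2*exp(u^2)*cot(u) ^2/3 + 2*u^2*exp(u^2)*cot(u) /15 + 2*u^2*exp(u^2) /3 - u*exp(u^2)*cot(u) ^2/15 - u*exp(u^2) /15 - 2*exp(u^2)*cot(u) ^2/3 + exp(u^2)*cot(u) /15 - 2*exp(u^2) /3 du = (-10*u^2 + u + 10)*exp(u^2)*cot(u)/15 + C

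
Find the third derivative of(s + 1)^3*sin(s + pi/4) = -s^3*cos(s + pi/4) - 9*s^2*sin(s + pi/4) - 3*s^2*cos(s + pi/4) - 18*s*sin(s + pi/4) + 15*s*cos(s + pi/4) - 3*sin(s + pi/4) + 17*cos(s + pi/4)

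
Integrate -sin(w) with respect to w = cos(w) + C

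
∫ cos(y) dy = sin(y) + C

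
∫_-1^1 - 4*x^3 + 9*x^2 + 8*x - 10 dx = -14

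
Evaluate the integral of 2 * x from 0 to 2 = 4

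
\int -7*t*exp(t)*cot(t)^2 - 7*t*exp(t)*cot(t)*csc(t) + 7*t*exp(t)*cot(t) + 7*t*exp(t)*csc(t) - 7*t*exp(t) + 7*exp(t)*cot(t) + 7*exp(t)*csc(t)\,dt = 7*t*(cot(t) + csc(t))*exp(t) + C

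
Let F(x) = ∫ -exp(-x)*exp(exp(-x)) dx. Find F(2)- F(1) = -exp(exp(-1)) + exp(exp(-2))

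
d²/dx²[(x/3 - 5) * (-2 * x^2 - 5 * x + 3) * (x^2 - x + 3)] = -40*x^3/3 + 108*x^2 + 94*x - 32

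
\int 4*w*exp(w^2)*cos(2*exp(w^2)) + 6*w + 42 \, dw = 3*w^2 + 42*w + sin(2*exp(w^2)) + C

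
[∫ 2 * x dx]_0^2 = 4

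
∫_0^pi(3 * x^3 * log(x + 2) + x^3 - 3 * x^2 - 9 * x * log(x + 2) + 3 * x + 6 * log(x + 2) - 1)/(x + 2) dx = log(2) + (-1 + pi)^3*log(2 + pi)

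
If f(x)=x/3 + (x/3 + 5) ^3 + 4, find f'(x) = x^2/9 + 10*x/3 + 76/3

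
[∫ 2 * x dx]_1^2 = 3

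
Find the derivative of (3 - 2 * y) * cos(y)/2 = y*sin(y) - 3*sin(y)/2 - cos(y)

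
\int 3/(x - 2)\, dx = log(3*(x - 2)^3) + C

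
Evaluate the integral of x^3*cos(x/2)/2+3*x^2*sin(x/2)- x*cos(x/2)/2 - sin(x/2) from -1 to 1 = 0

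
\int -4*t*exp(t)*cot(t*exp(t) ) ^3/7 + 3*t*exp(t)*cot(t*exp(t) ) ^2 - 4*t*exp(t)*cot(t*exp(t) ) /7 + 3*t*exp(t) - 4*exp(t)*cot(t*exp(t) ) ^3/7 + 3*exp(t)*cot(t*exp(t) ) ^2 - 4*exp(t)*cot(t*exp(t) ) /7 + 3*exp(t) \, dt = (-21 + 2/tan(t*exp(t)))/(7*tan(t*exp(t))) + C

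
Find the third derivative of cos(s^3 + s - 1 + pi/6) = 27*s^6*sin(s^3 + s - 1 + pi/6) + 27*s^4*sin(s^3 + s - 1 + pi/6) - 54*s^3*cos(s^3 + s - 1 + pi/6) + 9*s^2*sin(s^3 + s - 1 + pi/6) - 18*s*cos(s^3 + s - 1 + pi/6) - 5*sin(s^3 + s - 1 + pi/6)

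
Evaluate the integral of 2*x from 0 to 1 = 1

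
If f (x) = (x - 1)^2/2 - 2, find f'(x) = x - 1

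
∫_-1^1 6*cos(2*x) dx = 6*sin(2)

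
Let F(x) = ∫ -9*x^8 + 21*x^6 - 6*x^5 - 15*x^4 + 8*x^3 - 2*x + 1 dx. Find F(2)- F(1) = -258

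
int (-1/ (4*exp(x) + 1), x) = log(4 + exp(-x)) + C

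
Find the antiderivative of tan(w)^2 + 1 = tan(w) + C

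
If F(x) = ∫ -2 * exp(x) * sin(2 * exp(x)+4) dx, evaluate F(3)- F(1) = cos(4 + 2*exp(3)) - cos(4 + 2*E)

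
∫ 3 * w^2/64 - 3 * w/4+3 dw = w^3/64 - 3*w^2/8 + 3*w + C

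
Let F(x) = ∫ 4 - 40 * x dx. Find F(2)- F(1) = -56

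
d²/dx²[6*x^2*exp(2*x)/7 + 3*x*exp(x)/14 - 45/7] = 24*x^2*exp(2*x)/7 + 48*x*exp(2*x)/7 + 3*x*exp(x)/14 + 12*exp(2*x)/7 + 3*exp(x)/7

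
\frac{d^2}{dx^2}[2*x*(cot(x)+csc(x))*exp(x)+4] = 2*(x/tan(x) - 2*x*cos(x)/sin(x)^2 + 2*sqrt(2)*x*cos(x + pi/4)/sin(x)^3 + 2*x/sin(x)^3 + 2/tan(x) + 2/sin(x) - 2*cos(x)/sin(x)^2 - 2/sin(x)^2)*exp(x)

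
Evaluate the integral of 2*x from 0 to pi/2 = pi^2/4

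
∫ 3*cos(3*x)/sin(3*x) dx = log(sin(3*x)) + C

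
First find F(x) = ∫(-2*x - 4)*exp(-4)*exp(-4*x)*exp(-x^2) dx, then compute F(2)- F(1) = -exp(-9) + exp(-16)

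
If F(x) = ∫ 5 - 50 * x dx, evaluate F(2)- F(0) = -90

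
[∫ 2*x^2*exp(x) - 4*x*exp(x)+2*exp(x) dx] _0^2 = -10 + 2*exp(2)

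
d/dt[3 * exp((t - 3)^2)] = 6*t*exp(t^2 - 6*t + 9) - 18*exp(t^2 - 6*t + 9)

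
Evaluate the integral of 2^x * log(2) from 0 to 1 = 1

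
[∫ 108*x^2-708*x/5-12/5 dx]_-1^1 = 336/5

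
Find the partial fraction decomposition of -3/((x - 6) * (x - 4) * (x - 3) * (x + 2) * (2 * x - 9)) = 16/(39*(2*x - 9)) - 1/(1040*(x + 2)) + 1/(15*(x - 3)) - 1/(4*(x - 4)) - 1/(48*(x - 6))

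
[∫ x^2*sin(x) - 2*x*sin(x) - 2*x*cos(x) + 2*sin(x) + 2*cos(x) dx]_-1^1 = 4*cos(1)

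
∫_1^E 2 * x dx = -1 + exp(2)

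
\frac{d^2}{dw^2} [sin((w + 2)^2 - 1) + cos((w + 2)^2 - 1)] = -4*sqrt(2)*w^2*sin(w^2 + 4*w + pi/4 + 3) - 16*sqrt(2)*w*sin(w^2 + 4*w + pi/4 + 3) - 18*sin(w^2 + 4*w + 3) - 14*cos(w^2 + 4*w + 3)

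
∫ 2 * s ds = s^2 + C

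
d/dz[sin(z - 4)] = cos(z - 4)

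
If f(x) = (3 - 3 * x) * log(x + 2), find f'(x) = (-3*x*log(x + 2) - 3*x - 6*log(x + 2) + 3)/(x + 2)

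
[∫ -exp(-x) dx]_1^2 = -exp(-1) + exp(-2)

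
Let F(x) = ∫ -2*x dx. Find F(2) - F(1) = -3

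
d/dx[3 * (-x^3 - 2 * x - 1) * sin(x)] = -3*x^3*cos(x) - 9*x^2*sin(x) - 6*x*cos(x) - 6*sin(x) - 3*cos(x)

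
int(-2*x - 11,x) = -x^2 - 11*x + C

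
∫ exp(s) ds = exp(s) + C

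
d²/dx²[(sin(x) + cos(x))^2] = -4*sin(2*x)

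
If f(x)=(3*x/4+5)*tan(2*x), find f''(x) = (6*x*sin(2*x)/cos(2*x) + 40*sin(2*x)/cos(2*x) + 3)/cos(2*x)^2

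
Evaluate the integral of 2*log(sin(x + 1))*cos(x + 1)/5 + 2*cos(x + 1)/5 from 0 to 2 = 2*log(sin(3))*sin(3)/5 - 2*log(sin(1))*sin(1)/5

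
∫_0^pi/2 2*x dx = pi^2/4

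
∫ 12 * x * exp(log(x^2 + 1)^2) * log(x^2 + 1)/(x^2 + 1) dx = 3*exp(log(x^2 + 1)^2) + C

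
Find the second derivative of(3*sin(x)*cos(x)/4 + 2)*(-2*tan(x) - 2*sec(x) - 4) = -3*sin(x)^4/cos(x)^2 + 3*sin(x)^2*tan(x)^2 + 3*sin(x)^2 + 3*sin(x)/2 + 6*sin(2*x) - 3*cos(x)^2 - 8*tan(x)^3 - 8*tan(x)^2*sec(x) - 8*tan(x) - 4*sec(x)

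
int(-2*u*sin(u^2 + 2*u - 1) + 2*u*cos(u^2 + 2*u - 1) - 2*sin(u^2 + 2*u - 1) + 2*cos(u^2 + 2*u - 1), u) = sin((u + 1)^2 - 2) + cos((u + 1)^2 - 2) + C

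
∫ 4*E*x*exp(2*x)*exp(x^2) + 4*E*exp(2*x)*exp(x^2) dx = 2*exp((x + 1)^2) + C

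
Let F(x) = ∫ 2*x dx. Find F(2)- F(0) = 4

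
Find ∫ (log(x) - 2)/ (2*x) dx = (log(x) - 4)*log(x)/4 + C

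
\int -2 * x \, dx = -x^2 + C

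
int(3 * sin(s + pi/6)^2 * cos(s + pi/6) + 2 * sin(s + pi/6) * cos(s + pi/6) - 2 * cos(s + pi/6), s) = (sin(s + pi/6)^2 + sin(s + pi/6) - 2)*sin(s + pi/6) + C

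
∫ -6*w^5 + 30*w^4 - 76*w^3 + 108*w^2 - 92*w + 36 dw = -w^6 + 6*w^5 - 19*w^4 + 36*w^3 - 46*w^2 + 36*w + C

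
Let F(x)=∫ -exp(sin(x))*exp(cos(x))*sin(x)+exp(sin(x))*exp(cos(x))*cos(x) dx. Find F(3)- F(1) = -exp(cos(1) + sin(1)) + exp(cos(3) + sin(3))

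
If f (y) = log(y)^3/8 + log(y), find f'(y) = (3*log(y)^2 + 8)/(8*y)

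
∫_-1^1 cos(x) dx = 2*sin(1)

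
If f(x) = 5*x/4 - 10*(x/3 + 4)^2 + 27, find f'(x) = -20*x/9 - 305/12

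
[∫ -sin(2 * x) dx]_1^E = -cos(2)/2 + cos(2*E)/2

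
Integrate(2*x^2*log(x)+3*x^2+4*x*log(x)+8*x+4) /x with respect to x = (x + 2)^2*(log(x) + 1) + C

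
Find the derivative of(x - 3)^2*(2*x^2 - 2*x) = 8*x^3 - 42*x^2 + 60*x - 18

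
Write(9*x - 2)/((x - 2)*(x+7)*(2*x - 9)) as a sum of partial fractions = 154/(115*(2*x - 9)) - 65/(207*(x + 7)) - 16/(45*(x - 2))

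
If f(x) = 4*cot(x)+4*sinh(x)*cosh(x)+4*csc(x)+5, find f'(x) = 4*cosh(2*x) - 4*cos(x)/sin(x)^2 - 4/sin(x)^2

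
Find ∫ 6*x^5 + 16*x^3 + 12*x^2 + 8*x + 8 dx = x^6 + 4*x^4 + 4*x^3 + 4*x^2 + 8*x + C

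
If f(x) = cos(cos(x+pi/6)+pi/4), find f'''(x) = -sin(x + pi/6)^3*sin(cos(x + pi/6) + pi/4) - sin(x + pi/6)*sin(cos(x + pi/6) + pi/4) - 3*sin(x + pi/6)*cos(x + pi/6)*cos(cos(x + pi/6) + pi/4)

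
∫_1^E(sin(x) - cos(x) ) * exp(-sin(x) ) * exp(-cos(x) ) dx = -exp(-sin(1) - cos(1)) + exp(-sin(E) - cos(E))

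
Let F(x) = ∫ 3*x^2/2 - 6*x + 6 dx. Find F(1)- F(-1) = 13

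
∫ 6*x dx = 3*x^2 + C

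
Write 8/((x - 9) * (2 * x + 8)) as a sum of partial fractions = -4/(13*(x + 4)) + 4/(13*(x - 9))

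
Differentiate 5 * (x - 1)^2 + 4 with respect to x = 10*x - 10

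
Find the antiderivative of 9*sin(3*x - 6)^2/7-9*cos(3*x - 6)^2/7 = -3*sin(6*x - 12)/14 + C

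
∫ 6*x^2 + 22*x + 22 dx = 2*x^3 + 11*x^2 + 22*x + C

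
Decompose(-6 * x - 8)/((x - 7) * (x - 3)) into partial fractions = 13/(2*(x - 3)) - 25/(2*(x - 7))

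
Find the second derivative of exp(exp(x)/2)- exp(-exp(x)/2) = (-exp(2*x) + 2*exp(x) + 2*exp(x + exp(x)) + exp(2*x + exp(x)))*exp(-exp(x)/2)/4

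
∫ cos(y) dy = sin(y) + C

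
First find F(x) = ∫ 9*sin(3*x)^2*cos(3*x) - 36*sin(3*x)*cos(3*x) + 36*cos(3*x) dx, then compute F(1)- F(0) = (-2 + sin(3))^3 + 8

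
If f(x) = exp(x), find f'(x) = exp(x)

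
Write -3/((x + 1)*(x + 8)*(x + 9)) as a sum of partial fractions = -3/(8*(x + 9)) + 3/(7*(x + 8)) - 3/(56*(x + 1))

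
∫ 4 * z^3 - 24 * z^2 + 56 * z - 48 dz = z^4 - 8*z^3 + 28*z^2 - 48*z + C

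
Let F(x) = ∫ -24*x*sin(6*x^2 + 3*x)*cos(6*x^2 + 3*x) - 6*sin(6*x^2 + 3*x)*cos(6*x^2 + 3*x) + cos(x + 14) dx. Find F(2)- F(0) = -sin(14) - sin(30)^2 + sin(16)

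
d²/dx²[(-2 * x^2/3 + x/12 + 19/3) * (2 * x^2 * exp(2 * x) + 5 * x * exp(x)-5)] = -16*x^4*exp(2*x)/3 - 62*x^3*exp(2*x)/3 - 10*x^3*exp(x)/3 + 110*x^2*exp(2*x)/3 - 235*x^2*exp(x)/12 + 307*x*exp(2*x)/3 + 40*x*exp(x)/3 + 76*exp(2*x)/3 + 385*exp(x)/6 + 20/3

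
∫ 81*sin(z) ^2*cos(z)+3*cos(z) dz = 27*sin(z)^3 + 3*sin(z) + C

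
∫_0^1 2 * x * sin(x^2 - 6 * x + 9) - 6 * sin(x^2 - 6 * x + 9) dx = cos(9) - cos(4)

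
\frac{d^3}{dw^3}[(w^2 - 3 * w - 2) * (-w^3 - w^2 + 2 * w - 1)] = -60*w^2 + 48*w + 42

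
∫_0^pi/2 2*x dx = pi^2/4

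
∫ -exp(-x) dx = exp(-x) + C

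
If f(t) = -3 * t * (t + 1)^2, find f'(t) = -9*t^2 - 12*t - 3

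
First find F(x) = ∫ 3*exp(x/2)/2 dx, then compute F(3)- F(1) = -3*exp(1/2) + 3*exp(3/2)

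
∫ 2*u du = u^2 + C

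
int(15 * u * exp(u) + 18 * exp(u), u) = (15*u + 3)*exp(u) + C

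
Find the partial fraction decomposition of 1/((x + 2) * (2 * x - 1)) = 2/(5*(2*x - 1)) - 1/(5*(x + 2))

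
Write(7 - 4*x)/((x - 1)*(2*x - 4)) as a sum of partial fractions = -3/(2*(x - 1)) - 1/(2*(x - 2))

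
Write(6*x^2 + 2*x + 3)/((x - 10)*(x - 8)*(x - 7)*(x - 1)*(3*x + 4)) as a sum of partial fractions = 891/(166600*(3*x + 4)) - 11/(2646*(x - 1)) + 311/(450*(x - 7)) - 403/(392*(x - 8)) + 623/(1836*(x - 10))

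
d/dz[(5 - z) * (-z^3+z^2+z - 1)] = 4*z^3 - 18*z^2 + 8*z + 6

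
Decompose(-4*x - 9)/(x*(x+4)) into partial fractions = -7/(4*(x + 4)) - 9/(4*x)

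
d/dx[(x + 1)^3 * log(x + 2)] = (3*x^3*log(x + 2) + x^3 + 12*x^2*log(x + 2) + 3*x^2 + 15*x*log(x + 2) + 3*x + 6*log(x + 2) + 1)/(x + 2)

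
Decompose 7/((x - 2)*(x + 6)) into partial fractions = -7/(8*(x + 6)) + 7/(8*(x - 2))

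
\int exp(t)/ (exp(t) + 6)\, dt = log(exp(t) + 6) + C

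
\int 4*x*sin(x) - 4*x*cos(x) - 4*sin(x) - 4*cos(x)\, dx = -4*sqrt(2)*x*sin(x + pi/4) + C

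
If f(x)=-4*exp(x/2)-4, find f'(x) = -2*exp(x/2)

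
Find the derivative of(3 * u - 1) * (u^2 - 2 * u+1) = 9*u^2 - 14*u + 5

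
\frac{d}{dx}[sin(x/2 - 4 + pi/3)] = cos(x/2 - 4 + pi/3)/2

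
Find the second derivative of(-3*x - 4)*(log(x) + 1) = (4 - 3*x)/x^2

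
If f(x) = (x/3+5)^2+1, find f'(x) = 2*x/9 + 10/3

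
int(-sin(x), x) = cos(x) + C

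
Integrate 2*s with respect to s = s^2 + C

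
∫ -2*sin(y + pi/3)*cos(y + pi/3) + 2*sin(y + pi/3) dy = (cos(y + pi/3) - 1)^2 + C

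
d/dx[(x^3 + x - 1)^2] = 6*x^5 + 8*x^3 - 6*x^2 + 2*x - 2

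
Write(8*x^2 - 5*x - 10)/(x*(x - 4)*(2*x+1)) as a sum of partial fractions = -22/(9*(2*x + 1)) + 49/(18*(x - 4)) + 5/(2*x)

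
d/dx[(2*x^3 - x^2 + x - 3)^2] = 24*x^5 - 20*x^4 + 20*x^3 - 42*x^2 + 14*x - 6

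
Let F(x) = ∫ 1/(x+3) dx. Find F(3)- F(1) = -log(2) + log(3)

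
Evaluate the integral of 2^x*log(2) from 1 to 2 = 2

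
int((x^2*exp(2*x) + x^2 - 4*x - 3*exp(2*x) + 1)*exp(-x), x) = -2*(-x^2 + 2*x + 1)*sinh(x) + C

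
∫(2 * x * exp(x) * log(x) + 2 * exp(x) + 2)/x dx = 2*(exp(x) + 1)*log(x) + C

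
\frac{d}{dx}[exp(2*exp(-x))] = -2*exp(-x + 2*exp(-x))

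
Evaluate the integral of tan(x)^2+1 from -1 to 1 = 2*tan(1)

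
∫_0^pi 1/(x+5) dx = -log(5) + log(pi + 5)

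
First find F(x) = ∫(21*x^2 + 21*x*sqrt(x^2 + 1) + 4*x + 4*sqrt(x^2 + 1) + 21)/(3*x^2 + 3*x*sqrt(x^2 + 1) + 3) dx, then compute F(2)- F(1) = -4*log(1 + sqrt(2))/3 + 4*log(2 + sqrt(5))/3 + 7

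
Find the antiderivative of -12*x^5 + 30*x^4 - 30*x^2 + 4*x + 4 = -2*x^6 + 6*x^5 - 10*x^3 + 2*x^2 + 4*x + C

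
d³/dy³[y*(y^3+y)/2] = 12*y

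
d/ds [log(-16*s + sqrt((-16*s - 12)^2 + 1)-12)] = (256*s - 16*sqrt(256*s^2 + 384*s + 145) + 192)/(256*s^2 - 16*s*sqrt(256*s^2 + 384*s + 145) + 384*s - 12*sqrt(256*s^2 + 384*s + 145) + 145)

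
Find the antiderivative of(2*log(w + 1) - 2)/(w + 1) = (log(w + 1) - 1)^2 + C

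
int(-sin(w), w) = cos(w) + C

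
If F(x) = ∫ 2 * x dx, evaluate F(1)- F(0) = 1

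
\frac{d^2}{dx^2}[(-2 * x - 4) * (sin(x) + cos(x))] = 2*x*sin(x) + 2*x*cos(x) + 8*sin(x)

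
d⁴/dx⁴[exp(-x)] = exp(-x)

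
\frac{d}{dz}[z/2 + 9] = 1/2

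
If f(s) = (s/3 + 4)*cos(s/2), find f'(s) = -s*sin(s/2)/6 - 2*sin(s/2) + cos(s/2)/3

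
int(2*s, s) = s^2 + C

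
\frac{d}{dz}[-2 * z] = -2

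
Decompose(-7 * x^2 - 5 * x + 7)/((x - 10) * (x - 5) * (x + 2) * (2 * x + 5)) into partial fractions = 194/(375*(2*x + 5)) - 11/(84*(x + 2)) + 193/(525*(x - 5)) - 743/(1500*(x - 10))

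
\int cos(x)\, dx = sin(x) + C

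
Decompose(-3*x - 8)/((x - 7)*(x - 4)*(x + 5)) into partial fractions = 7/(108*(x + 5)) + 20/(27*(x - 4)) - 29/(36*(x - 7))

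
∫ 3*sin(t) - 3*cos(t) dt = -3*sqrt(2)*sin(t + pi/4) + C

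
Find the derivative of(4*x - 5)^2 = 32*x - 40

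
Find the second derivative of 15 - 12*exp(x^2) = -48*x^2*exp(x^2) - 24*exp(x^2)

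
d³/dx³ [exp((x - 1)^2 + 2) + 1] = 8*x^3*exp(x^2 - 2*x + 3) - 24*x^2*exp(x^2 - 2*x + 3) + 36*x*exp(x^2 - 2*x + 3) - 20*exp(x^2 - 2*x + 3)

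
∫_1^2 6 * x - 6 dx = 3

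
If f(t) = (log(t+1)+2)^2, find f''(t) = (-2*log(t + 1) - 2)/(t^2 + 2*t + 1)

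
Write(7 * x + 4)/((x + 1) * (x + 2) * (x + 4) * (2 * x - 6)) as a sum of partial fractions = 2/(7*(x + 4)) - 1/(2*(x + 2)) + 1/(8*(x + 1)) + 5/(56*(x - 3))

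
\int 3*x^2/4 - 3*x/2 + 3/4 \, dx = x^3/4 - 3*x^2/4 + 3*x/4 + C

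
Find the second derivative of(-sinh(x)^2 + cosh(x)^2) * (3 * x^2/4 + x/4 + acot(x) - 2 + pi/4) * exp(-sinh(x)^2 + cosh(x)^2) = (3*x^4 + 6*x^2 + 4*x + 3)/(2*x^4*exp(-1) + 4*x^2*exp(-1) + 2*exp(-1))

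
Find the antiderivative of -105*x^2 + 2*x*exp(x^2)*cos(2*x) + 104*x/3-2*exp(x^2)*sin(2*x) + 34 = (7*x - 3)*(-15*x^2 + x + 15)/3 + exp(x^2)*cos(2*x) + C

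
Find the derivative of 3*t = 3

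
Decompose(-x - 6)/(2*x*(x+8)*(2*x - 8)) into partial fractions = 1/(192*(x + 8)) - 5/(96*(x - 4)) + 3/(64*x)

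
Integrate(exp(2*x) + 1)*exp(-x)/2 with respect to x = sinh(x) + C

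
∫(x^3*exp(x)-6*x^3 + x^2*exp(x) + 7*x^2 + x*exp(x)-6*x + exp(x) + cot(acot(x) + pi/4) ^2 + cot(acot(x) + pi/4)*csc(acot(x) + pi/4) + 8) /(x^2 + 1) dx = (sqrt(2)*x*sqrt((x^2 + 1)/x^2) + x*(x + 1)*(-3*x + exp(x) + 7) + x - 1)/(x + 1) + C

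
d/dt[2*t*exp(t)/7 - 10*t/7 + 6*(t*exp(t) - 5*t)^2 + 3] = 12*t^2*exp(2*t) - 60*t^2*exp(t) + 12*t*exp(2*t) - 838*t*exp(t)/7 + 300*t + 2*exp(t)/7 - 10/7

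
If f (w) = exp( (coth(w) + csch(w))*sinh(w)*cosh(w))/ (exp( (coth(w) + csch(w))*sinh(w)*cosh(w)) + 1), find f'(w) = E*(2*cosh(w) + 1)*exp(-sinh(w)^2)*exp(cosh(w))*sinh(w)/(E*exp(cosh(w)) + exp(-sinh(w)^2))^2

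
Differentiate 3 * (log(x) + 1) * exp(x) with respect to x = (3*x*exp(x)*log(x) + 3*x*exp(x) + 3*exp(x))/x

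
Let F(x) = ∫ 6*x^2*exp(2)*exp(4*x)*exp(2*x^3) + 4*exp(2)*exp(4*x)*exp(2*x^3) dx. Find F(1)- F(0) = -exp(2) + exp(8)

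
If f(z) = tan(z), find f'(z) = cos(z)^(-2)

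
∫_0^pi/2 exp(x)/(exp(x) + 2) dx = -log(3) + log(2 + exp(pi/2))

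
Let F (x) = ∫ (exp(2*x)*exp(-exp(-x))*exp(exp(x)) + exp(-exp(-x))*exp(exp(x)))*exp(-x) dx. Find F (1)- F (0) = -1 + exp(E - exp(-1))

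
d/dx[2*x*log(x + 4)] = (2*x*log(x + 4) + 2*x + 8*log(x + 4))/(x + 4)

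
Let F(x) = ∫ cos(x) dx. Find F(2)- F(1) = -sin(1) + sin(2)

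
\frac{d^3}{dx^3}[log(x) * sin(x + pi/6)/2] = (-x^3*log(x)*cos(x + pi/6) - 3*x^2*sin(x + pi/6) - 3*x*cos(x + pi/6) + 2*sin(x + pi/6))/(2*x^3)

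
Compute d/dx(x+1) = 1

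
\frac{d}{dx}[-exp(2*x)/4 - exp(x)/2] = -exp(2*x)/2 - exp(x)/2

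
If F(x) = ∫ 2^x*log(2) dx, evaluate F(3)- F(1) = 6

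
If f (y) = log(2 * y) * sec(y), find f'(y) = (y*log(y)*tan(y)*sec(y) + y*log(2)*tan(y)*sec(y) + sec(y))/y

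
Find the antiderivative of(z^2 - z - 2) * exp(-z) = (-z^2 - z + 1)*exp(-z) + C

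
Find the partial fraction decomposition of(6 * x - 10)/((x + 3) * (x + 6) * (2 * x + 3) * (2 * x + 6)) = -76/(81*(2*x + 3)) + 23/(81*(x + 6)) + 5/(27*(x + 3)) + 14/(9*(x + 3)^2)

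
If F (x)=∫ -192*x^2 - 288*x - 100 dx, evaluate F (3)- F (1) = -3016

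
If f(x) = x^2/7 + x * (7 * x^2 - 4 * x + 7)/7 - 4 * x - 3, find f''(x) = 6*x - 6/7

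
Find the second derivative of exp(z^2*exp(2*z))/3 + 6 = 4*z^4*exp(z^2*exp(2*z) + 4*z)/3 + 8*z^3*exp(z^2*exp(2*z) + 4*z)/3 + 4*z^2*exp(z^2*exp(2*z) + 2*z)/3 + 4*z^2*exp(z^2*exp(2*z) + 4*z)/3 + 8*z*exp(z^2*exp(2*z) + 2*z)/3 + 2*exp(z^2*exp(2*z) + 2*z)/3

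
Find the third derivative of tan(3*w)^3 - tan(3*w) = 1620*tan(3*w)^6 + 2916*tan(3*w)^4 + 1404*tan(3*w)^2 + 108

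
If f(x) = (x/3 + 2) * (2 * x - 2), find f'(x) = 4*x/3 + 10/3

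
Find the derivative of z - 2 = 1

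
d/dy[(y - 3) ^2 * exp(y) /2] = y^2*exp(y)/2 - 2*y*exp(y) + 3*exp(y)/2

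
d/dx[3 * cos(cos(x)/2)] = 3*sin(x)*sin(cos(x)/2)/2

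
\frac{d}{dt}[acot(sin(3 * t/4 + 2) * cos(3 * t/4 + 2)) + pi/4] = -3*cos(3*t/2 + 4)/(4*sin(3*t/4 + 2)^2*cos(3*t/4 + 2)^2 + 4)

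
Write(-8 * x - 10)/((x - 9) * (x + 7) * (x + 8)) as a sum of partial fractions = 54/(17*(x + 8)) - 23/(8*(x + 7)) - 41/(136*(x - 9))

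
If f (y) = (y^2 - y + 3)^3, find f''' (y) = 120*y^3 - 180*y^2 + 288*y - 114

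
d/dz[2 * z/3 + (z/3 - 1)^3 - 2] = z^2/9 - 2*z/3 + 5/3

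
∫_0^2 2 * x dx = 4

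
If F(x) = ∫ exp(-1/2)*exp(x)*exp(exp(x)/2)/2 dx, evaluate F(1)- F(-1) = -exp(-1/2 + exp(-1)/2) + exp(-1/2 + E/2)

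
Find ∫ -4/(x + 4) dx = -4*log(x + 4) + C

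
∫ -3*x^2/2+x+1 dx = -x^3/2 + x^2/2 + x + C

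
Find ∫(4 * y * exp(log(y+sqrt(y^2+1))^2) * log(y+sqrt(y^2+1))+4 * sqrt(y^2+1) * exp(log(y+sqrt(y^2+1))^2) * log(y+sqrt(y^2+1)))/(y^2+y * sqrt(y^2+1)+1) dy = 2*exp(log(y + sqrt(y^2 + 1))^2) + C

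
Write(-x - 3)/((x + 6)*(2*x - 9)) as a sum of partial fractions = -5/(7*(2*x - 9)) - 1/(7*(x + 6))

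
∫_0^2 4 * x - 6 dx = -4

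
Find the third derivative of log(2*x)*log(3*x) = (4*log(x) - 6 + 2*log(2) + 2*log(3))/x^3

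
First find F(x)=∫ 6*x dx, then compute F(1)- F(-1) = 0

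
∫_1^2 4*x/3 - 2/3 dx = 4/3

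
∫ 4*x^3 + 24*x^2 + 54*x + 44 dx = x^4 + 8*x^3 + 27*x^2 + 44*x + C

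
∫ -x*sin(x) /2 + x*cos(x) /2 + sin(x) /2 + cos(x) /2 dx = sqrt(2)*x*sin(x + pi/4)/2 + C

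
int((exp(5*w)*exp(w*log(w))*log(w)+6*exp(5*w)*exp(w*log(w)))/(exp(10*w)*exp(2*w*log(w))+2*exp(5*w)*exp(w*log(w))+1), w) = exp(w*(log(w) + 5))/(exp(w*(log(w) + 5)) + 1) + C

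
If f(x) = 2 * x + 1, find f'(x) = 2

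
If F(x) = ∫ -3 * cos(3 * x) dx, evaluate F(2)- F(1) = sin(3) - sin(6)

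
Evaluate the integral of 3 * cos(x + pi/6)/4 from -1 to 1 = 3*sqrt(3)*sin(1)/4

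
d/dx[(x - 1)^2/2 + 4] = x - 1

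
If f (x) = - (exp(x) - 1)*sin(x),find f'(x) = -sqrt(2)*exp(x)*sin(x + pi/4) + cos(x)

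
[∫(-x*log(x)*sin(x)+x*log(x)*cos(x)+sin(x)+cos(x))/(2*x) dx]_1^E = cos(E)/2 + sin(E)/2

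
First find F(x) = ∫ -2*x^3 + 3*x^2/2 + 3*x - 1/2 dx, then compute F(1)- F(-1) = 0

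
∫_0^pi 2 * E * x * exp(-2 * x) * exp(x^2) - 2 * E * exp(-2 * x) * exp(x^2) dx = -E + exp((-1 + pi)^2)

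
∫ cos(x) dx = sin(x) + C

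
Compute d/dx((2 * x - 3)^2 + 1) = 8*x - 12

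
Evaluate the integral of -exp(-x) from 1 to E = -exp(-1) + exp(-E)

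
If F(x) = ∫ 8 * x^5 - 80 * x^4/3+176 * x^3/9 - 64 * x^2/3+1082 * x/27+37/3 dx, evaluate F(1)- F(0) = 706/27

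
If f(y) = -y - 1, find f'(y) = -1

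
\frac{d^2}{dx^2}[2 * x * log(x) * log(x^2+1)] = (4*x^4*log(x) + 2*x^4*log(x^2 + 1) + 8*x^4 + 12*x^2*log(x) + 4*x^2*log(x^2 + 1) + 8*x^2 + 2*log(x^2 + 1))/(x^5 + 2*x^3 + x)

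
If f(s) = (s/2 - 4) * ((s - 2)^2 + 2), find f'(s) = 3*s^2/2 - 12*s + 19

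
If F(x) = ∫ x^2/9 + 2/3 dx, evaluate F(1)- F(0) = 19/27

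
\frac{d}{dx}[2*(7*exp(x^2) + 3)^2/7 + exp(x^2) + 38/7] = 56*x*exp(2*x^2) + 26*x*exp(x^2)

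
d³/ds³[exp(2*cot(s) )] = -4*(3 + 6/tan(s) + 10/tan(s)^2 + 12/tan(s)^3 + 9/tan(s)^4 + 6/tan(s)^5 + 2/tan(s)^6)*exp(2/tan(s))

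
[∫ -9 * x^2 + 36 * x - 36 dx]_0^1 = -21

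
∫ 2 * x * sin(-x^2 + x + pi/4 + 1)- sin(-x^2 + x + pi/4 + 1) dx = cos(-x^2 + x + pi/4 + 1) + C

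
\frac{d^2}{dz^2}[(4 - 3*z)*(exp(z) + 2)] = -3*z*exp(z) - 2*exp(z)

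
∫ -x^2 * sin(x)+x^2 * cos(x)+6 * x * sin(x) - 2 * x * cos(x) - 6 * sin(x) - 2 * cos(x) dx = sqrt(2)*((x - 2)^2 - 2)*sin(x + pi/4) + C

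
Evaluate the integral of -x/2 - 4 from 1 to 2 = -19/4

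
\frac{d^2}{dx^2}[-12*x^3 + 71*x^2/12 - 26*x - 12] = 71/6 - 72*x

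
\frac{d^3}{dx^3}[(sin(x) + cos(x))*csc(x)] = -2 - 8/tan(x)^2 - 6/tan(x)^4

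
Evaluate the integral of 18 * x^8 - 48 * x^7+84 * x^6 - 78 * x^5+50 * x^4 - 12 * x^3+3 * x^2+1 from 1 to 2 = 470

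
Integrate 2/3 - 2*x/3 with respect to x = -x^2/3 + 2*x/3 + C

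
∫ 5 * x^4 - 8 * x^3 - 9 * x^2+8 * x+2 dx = x^5 - 2*x^4 - 3*x^3 + 4*x^2 + 2*x + C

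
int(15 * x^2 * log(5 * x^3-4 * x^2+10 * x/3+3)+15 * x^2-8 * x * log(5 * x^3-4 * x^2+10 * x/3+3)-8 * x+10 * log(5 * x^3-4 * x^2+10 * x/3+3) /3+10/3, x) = (15*x^3 - 12*x^2 + 10*x + 9)*log(5*x^3 - 4*x^2 + 10*x/3 + 3)/3 + C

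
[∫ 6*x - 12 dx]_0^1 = -9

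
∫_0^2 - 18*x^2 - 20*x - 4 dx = -96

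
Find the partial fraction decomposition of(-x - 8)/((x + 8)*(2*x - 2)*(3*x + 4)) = 3/(14*(3*x + 4)) - 1/(14*(x - 1))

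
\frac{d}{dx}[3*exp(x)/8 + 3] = 3*exp(x)/8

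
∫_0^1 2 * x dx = 1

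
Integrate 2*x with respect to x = x^2 + C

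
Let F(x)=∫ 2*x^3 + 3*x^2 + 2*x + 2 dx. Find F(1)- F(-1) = 6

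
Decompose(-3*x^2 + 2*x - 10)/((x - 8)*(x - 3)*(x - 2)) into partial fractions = -3/(x - 2) + 31/(5*(x - 3)) - 31/(5*(x - 8))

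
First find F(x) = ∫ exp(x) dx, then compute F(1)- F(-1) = E - exp(-1)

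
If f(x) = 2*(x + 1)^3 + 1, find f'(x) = 6*x^2 + 12*x + 6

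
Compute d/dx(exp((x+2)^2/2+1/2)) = x*exp(x^2/2 + 2*x + 5/2) + 2*exp(x^2/2 + 2*x + 5/2)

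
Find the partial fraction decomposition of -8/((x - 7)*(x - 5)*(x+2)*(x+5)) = 1/(45*(x + 5)) - 8/(189*(x + 2)) + 2/(35*(x - 5)) - 1/(27*(x - 7))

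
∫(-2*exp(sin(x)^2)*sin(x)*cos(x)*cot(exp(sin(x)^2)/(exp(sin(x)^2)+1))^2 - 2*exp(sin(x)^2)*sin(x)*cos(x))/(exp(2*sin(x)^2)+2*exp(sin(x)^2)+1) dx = cot(exp(sin(x)^2)/(exp(sin(x)^2) + 1)) + C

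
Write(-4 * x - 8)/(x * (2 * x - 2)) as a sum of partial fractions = -6/(x - 1) + 4/x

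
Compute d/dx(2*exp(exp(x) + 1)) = 2*exp(x + exp(x) + 1)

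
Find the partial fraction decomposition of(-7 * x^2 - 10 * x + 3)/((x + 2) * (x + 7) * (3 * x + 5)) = 1/(8*(3*x + 5)) - 27/(8*(x + 7)) + 1/(x + 2)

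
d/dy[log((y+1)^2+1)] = (2*y + 2)/(y^2 + 2*y + 2)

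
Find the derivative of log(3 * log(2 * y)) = 1/(y*log(y) + y*log(2))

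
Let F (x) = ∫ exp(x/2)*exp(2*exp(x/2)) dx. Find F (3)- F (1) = -exp(2*exp(1/2)) + exp(2*exp(3/2))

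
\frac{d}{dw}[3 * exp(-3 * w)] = -9*exp(-3*w)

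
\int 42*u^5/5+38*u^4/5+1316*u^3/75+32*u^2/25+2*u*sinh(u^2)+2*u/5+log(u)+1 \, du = u^2*(u^2 + u + 3)*(105*u^2 + 9*u + 5)/75 + u*log(u) + cosh(u^2) + C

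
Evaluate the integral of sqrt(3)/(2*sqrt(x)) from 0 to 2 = sqrt(6)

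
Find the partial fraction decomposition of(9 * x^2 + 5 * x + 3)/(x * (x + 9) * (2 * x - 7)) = 523/(175*(2*x - 7)) + 229/(75*(x + 9)) - 1/(21*x)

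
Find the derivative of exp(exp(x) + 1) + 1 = exp(x + exp(x) + 1)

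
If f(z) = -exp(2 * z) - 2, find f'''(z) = -8*exp(2*z)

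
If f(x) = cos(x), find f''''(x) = cos(x)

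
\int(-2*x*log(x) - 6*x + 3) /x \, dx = -(2*x - 3)*(log(x) + 2) + C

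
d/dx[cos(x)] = -sin(x)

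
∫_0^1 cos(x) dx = sin(1)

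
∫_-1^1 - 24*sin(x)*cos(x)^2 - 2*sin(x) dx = 0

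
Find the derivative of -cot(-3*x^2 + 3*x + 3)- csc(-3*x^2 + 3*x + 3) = 3*(-2*x*cos(3*(-x^2 + x + 1)) - 2*x + cos(3*(-x^2 + x + 1)) + 1)/sin(3*(-x^2 + x + 1))^2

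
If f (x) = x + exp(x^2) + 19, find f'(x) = 2*x*exp(x^2) + 1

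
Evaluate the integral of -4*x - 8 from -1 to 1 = -16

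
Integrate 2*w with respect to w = w^2 + C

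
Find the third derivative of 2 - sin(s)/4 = cos(s)/4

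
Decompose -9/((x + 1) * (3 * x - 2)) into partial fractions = -27/(5*(3*x - 2)) + 9/(5*(x + 1))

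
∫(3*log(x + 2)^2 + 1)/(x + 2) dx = log(x + 2)^3 + log(x + 2) + C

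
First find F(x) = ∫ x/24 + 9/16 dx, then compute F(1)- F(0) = 7/12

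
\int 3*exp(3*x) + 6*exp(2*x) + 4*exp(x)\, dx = (exp(x) + 1)^3 + exp(x) + C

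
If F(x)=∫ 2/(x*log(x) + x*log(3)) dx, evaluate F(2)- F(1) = -2*log(log(3)) + 2*log(log(6))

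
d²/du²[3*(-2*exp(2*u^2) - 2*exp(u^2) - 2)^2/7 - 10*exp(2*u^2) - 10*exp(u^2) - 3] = 768*u^2*exp(4*u^2)/7 + 864*u^2*exp(3*u^2)/7 - 544*u^2*exp(2*u^2)/7 - 184*u^2*exp(u^2)/7 + 96*exp(4*u^2)/7 + 144*exp(3*u^2)/7 - 136*exp(2*u^2)/7 - 92*exp(u^2)/7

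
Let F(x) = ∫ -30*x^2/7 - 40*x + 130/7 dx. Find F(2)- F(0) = -380/7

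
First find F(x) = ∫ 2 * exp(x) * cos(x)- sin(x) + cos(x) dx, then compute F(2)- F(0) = -2 + (1 + exp(2))*(cos(2) + sin(2))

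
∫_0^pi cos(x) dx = 0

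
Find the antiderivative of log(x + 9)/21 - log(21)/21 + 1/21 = (x + 9)*log(x/21 + 3/7)/21 + C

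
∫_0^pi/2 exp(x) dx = -1 + exp(pi/2)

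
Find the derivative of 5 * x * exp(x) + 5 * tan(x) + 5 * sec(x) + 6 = 5*x*exp(x) + 5*exp(x) + 5*sin(x)/cos(x)^2 + 5/cos(x)^2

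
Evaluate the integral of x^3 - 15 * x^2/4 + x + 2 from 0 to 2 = 0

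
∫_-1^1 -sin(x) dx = 0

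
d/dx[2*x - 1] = 2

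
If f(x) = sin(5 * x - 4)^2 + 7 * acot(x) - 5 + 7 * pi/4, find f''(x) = (50*x^4*cos(10*x - 8) + 100*x^2*cos(10*x - 8) + 14*x + 50*cos(10*x - 8))/(x^4 + 2*x^2 + 1)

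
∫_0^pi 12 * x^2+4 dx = 4*pi + 4*pi^3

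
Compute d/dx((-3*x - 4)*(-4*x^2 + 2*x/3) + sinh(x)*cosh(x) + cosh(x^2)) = 36*x^2 + 2*x*sinh(x^2) + 28*x + cosh(2*x) - 8/3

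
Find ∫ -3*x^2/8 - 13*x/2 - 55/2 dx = -x^3/8 - 13*x^2/4 - 55*x/2 + C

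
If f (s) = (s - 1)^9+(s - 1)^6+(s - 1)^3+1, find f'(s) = 9*s^8 - 72*s^7 + 252*s^6 - 498*s^5 + 600*s^4 - 444*s^3 + 195*s^2 - 48*s + 6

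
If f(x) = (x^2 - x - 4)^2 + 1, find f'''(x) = 24*x - 12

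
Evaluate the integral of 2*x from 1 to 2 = 3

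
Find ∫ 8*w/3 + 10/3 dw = 4*w^2/3 + 10*w/3 + C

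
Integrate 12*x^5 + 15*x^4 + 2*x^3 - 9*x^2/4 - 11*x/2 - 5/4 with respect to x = 2*x^6 + 3*x^5 + x^4/2 - 3*x^3/4 - 11*x^2/4 - 5*x/4 + C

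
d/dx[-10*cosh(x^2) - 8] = -20*x*sinh(x^2)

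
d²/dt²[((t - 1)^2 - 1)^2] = 12*t^2 - 24*t + 8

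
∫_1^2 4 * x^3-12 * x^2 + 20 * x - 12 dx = 5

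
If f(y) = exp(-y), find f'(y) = -exp(-y)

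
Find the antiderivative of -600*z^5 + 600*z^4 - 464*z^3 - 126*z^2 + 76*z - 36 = -100*z^6 + 120*z^5 - 116*z^4 - 42*z^3 + 38*z^2 - 36*z + C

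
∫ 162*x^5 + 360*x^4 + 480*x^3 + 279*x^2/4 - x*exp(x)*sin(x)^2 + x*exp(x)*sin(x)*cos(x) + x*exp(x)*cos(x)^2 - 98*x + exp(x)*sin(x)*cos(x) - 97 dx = x*(108*x^5 + 288*x^4 + 480*x^3 + 93*x^2 - 196*x + 2*exp(x)*sin(2*x) - 388)/4 + C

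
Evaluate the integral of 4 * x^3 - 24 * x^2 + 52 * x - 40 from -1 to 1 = -96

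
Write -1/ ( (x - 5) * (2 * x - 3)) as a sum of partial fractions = 2/(7*(2*x - 3)) - 1/(7*(x - 5))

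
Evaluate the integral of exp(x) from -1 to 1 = E - exp(-1)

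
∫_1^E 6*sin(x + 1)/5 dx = 6*cos(2)/5 - 6*cos(1 + E)/5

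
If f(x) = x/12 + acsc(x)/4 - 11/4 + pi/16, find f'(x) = (x^2*sqrt(1 - 1/x^2) - 3)/(12*x^2*sqrt(1 - 1/x^2))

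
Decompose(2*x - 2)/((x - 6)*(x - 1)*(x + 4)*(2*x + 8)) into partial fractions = -1/(100*(x + 4)) - 1/(10*(x + 4)^2) + 1/(100*(x - 6))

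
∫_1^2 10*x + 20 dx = 35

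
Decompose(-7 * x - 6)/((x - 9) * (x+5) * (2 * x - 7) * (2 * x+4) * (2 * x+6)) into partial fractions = 122/(26741*(2*x - 7)) + 29/(5712*(x + 5)) - 5/(416*(x + 3)) + 2/(363*(x + 2)) - 23/(27104*(x - 9))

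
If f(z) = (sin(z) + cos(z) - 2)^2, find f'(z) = 2*cos(2*z) - 4*sqrt(2)*cos(z + pi/4)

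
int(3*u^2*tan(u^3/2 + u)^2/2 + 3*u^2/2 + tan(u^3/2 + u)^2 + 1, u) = tan(u^3/2 + u) + C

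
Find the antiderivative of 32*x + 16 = 16*x^2 + 16*x + C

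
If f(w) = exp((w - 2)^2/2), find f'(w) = w*exp(w^2/2 - 2*w + 2) - 2*exp(w^2/2 - 2*w + 2)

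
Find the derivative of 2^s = 2^s*log(2)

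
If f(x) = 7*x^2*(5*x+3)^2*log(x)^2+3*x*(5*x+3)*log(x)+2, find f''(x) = (2100*x^3*log(x)^2 + 2450*x^3*log(x) + 350*x^3 + 1260*x^2*log(x)^2 + 2100*x^2*log(x) + 420*x^2 + 126*x*log(x)^2 + 408*x*log(x) + 171*x + 9)/x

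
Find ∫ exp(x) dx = exp(x) + C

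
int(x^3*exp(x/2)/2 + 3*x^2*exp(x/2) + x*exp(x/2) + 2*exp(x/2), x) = x*(x^2 + 2)*exp(x/2) + C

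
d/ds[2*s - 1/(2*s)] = (4*s^2 + 1)/(2*s^2)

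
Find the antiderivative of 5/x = 5*log(2*x) + C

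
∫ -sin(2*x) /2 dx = cos(2*x)/4 + C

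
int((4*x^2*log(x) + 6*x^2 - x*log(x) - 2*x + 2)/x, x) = (log(x) + 1)*(2*x^2 - x + 2) + C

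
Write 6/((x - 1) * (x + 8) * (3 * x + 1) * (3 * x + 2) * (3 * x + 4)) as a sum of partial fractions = -9/(140*(3*x + 4)) + 27/(110*(3*x + 2)) - 9/(46*(3*x + 1)) + 1/(15180*(x + 8)) + 1/(210*(x - 1))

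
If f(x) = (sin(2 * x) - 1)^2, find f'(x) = 2*sin(4*x) - 4*cos(2*x)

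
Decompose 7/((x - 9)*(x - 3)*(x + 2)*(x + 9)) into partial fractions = -1/(216*(x + 9)) + 1/(55*(x + 2)) - 7/(360*(x - 3)) + 7/(1188*(x - 9))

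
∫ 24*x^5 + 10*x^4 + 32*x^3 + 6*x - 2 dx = 4*x^6 + 2*x^5 + 8*x^4 + 3*x^2 - 2*x + C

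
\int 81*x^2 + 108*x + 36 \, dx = 27*x^3 + 54*x^2 + 36*x + C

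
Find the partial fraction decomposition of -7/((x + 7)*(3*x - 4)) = -21/(25*(3*x - 4)) + 7/(25*(x + 7))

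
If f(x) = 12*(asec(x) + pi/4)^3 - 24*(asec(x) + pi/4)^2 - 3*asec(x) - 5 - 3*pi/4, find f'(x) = (144*asec(x)^2 - 192*asec(x) + 72*pi*asec(x) - 48*pi - 12 + 9*pi^2)/(4*x^2*sqrt(1 - 1/x^2))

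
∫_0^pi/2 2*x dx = pi^2/4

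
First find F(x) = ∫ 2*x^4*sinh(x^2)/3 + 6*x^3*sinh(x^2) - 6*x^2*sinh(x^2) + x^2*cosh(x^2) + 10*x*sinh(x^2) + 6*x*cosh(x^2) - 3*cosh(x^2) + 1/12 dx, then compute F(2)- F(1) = -16*cosh(1)/3 + 1/12 + 41*cosh(4)/3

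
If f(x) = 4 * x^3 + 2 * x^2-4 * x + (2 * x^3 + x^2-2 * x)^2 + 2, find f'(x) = 24*x^5 + 20*x^4 - 28*x^3 + 12*x - 4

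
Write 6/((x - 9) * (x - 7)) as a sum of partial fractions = -3/(x - 7) + 3/(x - 9)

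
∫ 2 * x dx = x^2 + C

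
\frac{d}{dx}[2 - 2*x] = -2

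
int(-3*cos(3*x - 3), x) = -sin(3*x - 3) + C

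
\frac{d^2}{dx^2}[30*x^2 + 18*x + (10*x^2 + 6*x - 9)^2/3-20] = 400*x^2 + 240*x - 36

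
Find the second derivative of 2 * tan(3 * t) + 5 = 36*sin(3*t)/cos(3*t)^3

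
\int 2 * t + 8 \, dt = t^2 + 8*t + C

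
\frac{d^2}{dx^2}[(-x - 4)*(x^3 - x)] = -12*x^2 - 24*x + 2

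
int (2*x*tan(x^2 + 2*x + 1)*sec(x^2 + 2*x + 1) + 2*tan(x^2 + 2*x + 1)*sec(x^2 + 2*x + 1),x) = sec((x + 1)^2) + C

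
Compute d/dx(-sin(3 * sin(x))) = -3*cos(x)*cos(3*sin(x))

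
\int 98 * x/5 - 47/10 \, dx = 49*x^2/5 - 47*x/10 + C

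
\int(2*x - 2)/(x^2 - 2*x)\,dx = log(x*(x - 2)) + C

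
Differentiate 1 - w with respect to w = -1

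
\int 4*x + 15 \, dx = 2*x^2 + 15*x + C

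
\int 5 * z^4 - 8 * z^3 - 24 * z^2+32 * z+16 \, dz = z^5 - 2*z^4 - 8*z^3 + 16*z^2 + 16*z + C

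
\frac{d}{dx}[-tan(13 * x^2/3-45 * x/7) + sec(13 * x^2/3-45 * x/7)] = -26*x*tan(13*x^2/3 - 45*x/7)^2/3 + 26*x*tan(13*x^2/3 - 45*x/7)*sec(13*x^2/3 - 45*x/7)/3 - 26*x/3 + 45*tan(13*x^2/3 - 45*x/7)^2/7 - 45*tan(13*x^2/3 - 45*x/7)*sec(13*x^2/3 - 45*x/7)/7 + 45/7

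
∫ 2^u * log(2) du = 2^u + C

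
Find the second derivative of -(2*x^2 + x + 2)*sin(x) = 2*x^2*sin(x) + x*sin(x) - 8*x*cos(x) - 2*sin(x) - 2*cos(x)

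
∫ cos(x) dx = sin(x) + C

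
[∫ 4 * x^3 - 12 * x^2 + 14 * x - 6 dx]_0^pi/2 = -3 - (-1 + pi/2)^2 + ((-1 + pi/2)^2 + 1)^2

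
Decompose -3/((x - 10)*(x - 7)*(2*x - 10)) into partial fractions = -3/(20*(x - 5)) + 1/(4*(x - 7)) - 1/(10*(x - 10))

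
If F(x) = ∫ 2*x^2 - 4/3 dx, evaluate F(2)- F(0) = 8/3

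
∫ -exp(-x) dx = exp(-x) + C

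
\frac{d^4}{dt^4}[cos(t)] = cos(t)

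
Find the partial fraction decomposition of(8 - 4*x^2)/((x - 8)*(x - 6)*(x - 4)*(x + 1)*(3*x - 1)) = -9/(253*(3*x - 1)) + 1/(315*(x + 1)) - 7/(55*(x - 4)) + 2/(7*(x - 6)) - 31/(207*(x - 8))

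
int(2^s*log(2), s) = 2^s + C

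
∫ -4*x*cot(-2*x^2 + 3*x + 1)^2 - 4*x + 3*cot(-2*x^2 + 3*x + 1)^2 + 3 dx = -cot(-2*x^2 + 3*x + 1) + C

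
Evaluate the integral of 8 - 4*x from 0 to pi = 8 - 2*(-2 + pi)^2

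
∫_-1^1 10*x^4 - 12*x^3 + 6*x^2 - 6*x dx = 8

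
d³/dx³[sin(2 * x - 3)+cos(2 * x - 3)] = 8*sin(2*x - 3) - 8*cos(2*x - 3)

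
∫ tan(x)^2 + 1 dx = tan(x) + C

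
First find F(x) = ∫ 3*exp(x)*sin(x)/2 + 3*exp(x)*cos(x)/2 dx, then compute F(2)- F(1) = 3*E*(-sin(1) + E*sin(2))/2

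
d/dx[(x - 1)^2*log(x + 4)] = (2*x^2*log(x + 4) + x^2 + 6*x*log(x + 4) - 2*x - 8*log(x + 4) + 1)/(x + 4)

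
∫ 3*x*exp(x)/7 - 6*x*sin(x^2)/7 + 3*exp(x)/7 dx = 3*x*exp(x)/7 + 3*cos(x^2)/7 + C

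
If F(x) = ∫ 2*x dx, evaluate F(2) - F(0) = 4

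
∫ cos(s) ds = sin(s) + C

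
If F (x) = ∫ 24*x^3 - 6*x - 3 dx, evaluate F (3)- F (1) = 450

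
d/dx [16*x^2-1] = 32*x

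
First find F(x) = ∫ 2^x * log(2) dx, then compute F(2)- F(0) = 3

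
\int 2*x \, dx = x^2 + C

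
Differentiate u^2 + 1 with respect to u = 2*u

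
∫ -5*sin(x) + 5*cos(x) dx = 5*sqrt(2)*sin(x + pi/4) + C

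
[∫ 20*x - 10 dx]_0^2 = 20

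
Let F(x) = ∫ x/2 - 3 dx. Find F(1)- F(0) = -11/4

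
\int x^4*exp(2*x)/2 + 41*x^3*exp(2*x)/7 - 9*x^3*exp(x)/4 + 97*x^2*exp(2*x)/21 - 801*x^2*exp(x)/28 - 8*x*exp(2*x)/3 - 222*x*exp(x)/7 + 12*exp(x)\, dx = x*(x*exp(x) - 9)*(21*x^2 + 204*x - 112)*exp(x)/84 + C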